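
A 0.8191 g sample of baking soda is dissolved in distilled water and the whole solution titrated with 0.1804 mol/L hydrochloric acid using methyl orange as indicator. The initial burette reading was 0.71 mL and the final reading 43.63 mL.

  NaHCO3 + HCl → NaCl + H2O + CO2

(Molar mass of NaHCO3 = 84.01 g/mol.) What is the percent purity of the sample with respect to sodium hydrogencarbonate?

79.41 %

n(HCl) = 0.04292 L × 0.1804 mol/L = 7.743 × 10^-3 mol
n(NaHCO3) = 7.743 × 10^-3 mol (1:1 ratio)
mass of NaHCO3 = 7.743 × 10^-3 × 84.01 g/mol = 0.6505 g
% NaHCO3 = 0.6505 / 0.8191 × 100 = 79.41 %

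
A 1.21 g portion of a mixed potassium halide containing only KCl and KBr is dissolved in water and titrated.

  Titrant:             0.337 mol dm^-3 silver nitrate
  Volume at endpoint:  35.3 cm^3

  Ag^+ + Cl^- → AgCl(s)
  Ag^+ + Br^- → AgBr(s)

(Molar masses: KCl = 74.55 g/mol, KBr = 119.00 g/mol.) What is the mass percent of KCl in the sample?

n(AgNO3) = 0.0353 × 0.337 = 0.0119 mol
Let x = n(KCl), y = n(KBr).
Titrant: 1x + 1y = 0.0119;  mass: 74.55x + 119.00y = 1.21
Solving, x = 4.63 × 10^-3 mol, y = 7.27 × 10^-3 mol
mass of KCl = 4.63 × 10^-3 × 74.55 = 0.345 g
% KCl = 0.345 / 1.21 × 100 = 28.5 %

28.5 %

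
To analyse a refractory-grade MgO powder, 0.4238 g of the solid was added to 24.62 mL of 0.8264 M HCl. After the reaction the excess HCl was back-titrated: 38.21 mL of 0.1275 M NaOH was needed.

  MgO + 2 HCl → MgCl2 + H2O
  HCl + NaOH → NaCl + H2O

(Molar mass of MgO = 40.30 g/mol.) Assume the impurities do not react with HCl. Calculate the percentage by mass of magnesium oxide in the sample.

n(HCl) added = 0.02462 × 0.8264 = 0.02035 mol
n(NaOH) used in back-titration = 0.03821 × 0.1275 = 4.872 × 10^-3 mol
n(HCl) left over = 4.872 × 10^-3 mol (1:1 ratio)
n(HCl) consumed by analyte = 0.02035 − 4.872 × 10^-3 = 0.01547 mol
From the 1:2 ratio, n(MgO) = 1/2 × 0.01547 = 7.737 × 10^-3 mol
mass of MgO = 7.737 × 10^-3 × 40.30 = 0.3118 g
% MgO = 0.3118 / 0.4238 × 100 = 73.57 %

73.57 %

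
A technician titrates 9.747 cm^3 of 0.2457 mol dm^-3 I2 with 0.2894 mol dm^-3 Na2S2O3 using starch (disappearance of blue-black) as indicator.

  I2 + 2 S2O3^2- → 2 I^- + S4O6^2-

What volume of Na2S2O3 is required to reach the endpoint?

n(I2) = 0.009747 L × 0.2457 mol/L = 2.395 × 10^-3 mol
From the 2:1 stoichiometry, n(Na2S2O3) = 2/1 × 2.395 × 10^-3 = 4.790 × 10^-3 mol
V(Na2S2O3) = 4.790 × 10^-3 mol / 0.2894 mol/L = 0.01655 L = 16.55 mL

16.55 mL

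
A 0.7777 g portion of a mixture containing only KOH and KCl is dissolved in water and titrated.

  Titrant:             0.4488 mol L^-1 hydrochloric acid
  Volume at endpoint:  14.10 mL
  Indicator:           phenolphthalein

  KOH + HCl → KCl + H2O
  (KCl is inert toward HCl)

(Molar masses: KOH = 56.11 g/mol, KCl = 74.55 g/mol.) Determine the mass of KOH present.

0.3551 g

n(HCl) = 0.01410 × 0.4488 = 6.328 × 10^-3 mol
Let x = n(KOH), y = n(KCl).
Titrant: 1x = 6.328 × 10^-3;  mass: 56.11x + 74.55y = 0.7777
Solving, x = 6.328 × 10^-3 mol, y = 5.669 × 10^-3 mol
mass of KOH = 6.328 × 10^-3 × 56.11 = 0.3551 g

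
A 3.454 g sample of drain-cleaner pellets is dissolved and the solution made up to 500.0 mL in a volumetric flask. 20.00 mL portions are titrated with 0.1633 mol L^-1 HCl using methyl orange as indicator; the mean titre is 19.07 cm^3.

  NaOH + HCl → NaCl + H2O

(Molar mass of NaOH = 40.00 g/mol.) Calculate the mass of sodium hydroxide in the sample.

n(HCl) per titration = 0.01907 × 0.1633 = 3.114 × 10^-3 mol
n(NaOH) in each aliquot = 3.114 × 10^-3 mol (1:1 ratio)
n(NaOH) in the whole flask = 3.114 × 10^-3 × 500.0/20.00 = 0.07785 mol
mass of NaOH = 0.07785 × 40.00 = 3.114 g

3.114 g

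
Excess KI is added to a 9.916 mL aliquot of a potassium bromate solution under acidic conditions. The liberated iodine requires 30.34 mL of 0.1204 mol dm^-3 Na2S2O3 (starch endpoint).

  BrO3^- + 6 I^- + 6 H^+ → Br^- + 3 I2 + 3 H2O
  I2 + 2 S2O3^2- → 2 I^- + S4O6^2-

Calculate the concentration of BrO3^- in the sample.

0.06140 mol/L

n(S2O3^2-) = 0.03034 × 0.1204 = 3.653 × 10^-3 mol
n(I2) = n(S2O3^2-)/2 = 1.826 × 10^-3 mol
From the 1:3 ratio, n(BrO3^-) in the aliquot = 1/3 × 1.826 × 10^-3 = 6.088 × 10^-4 mol
[BrO3^-] = 6.088 × 10^-4 / 0.009916 = 0.06140 mol/L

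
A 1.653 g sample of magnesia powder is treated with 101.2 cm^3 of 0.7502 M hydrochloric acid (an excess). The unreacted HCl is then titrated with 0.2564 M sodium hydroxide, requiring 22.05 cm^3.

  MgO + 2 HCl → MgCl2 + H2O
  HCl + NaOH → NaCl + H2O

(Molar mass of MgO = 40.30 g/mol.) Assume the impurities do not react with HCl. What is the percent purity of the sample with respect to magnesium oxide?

n(HCl) added = 0.1012 × 0.7502 = 0.07592 mol
n(NaOH) used in back-titration = 0.02205 × 0.2564 = 5.654 × 10^-3 mol
n(HCl) left over = 5.654 × 10^-3 mol (1:1 ratio)
n(HCl) consumed by analyte = 0.07592 − 5.654 × 10^-3 = 0.07027 mol
From the 1:2 ratio, n(MgO) = 1/2 × 0.07027 = 0.03513 mol
mass of MgO = 0.03513 × 40.30 = 1.416 g
% MgO = 1.416 / 1.653 × 100 = 85.65 %

85.65 %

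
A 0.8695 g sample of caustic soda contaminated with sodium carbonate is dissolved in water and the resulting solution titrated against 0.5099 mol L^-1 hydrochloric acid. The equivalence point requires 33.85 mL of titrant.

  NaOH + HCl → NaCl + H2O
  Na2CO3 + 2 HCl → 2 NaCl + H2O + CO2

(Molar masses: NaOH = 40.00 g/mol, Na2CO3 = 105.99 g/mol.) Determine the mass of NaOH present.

n(HCl) = 0.03385 × 0.5099 = 0.01726 mol
Let x = n(NaOH), y = n(Na2CO3).
Titrant: 1x + 2y = 0.01726;  mass: 40.00x + 105.99y = 0.8695
Solving, x = 3.478 × 10^-3 mol, y = 6.891 × 10^-3 mol
mass of NaOH = 3.478 × 10^-3 × 40.00 = 0.1391 g

0.1391 g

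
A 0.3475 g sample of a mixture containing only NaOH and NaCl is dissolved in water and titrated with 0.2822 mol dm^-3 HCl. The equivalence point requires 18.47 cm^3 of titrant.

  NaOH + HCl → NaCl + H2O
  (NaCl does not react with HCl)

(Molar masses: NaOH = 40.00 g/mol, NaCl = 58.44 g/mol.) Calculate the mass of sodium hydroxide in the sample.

0.2085 g

n(HCl) = 0.01847 × 0.2822 = 5.212 × 10^-3 mol
Let x = n(NaOH), y = n(NaCl).
Titrant: 1x = 5.212 × 10^-3;  mass: 40.00x + 58.44y = 0.3475
Solving, x = 5.212 × 10^-3 mol, y = 2.379 × 10^-3 mol
mass of NaOH = 5.212 × 10^-3 × 40.00 = 0.2085 g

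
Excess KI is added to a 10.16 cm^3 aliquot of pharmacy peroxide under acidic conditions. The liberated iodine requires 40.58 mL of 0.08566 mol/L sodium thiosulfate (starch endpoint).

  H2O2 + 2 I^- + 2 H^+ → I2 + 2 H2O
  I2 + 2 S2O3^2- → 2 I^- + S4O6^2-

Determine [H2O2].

0.1711 mol/L

n(S2O3^2-) = 0.04058 × 0.08566 = 3.476 × 10^-3 mol
n(I2) = n(S2O3^2-)/2 = 1.738 × 10^-3 mol
n(H2O2) in the aliquot = 1.738 × 10^-3 mol (1:1 ratio)
[H2O2] = 1.738 × 10^-3 / 0.01016 = 0.1711 mol/L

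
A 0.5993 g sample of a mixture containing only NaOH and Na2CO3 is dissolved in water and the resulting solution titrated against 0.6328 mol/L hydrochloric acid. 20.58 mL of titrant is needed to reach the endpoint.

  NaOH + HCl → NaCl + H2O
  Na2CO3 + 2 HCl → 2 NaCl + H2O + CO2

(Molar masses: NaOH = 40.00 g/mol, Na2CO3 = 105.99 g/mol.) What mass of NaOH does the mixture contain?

0.2797 g

n(HCl) = 0.02058 × 0.6328 = 0.01302 mol
Let x = n(NaOH), y = n(Na2CO3).
Titrant: 1x + 2y = 0.01302;  mass: 40.00x + 105.99y = 0.5993
Solving, x = 6.992 × 10^-3 mol, y = 3.016 × 10^-3 mol
mass of NaOH = 6.992 × 10^-3 × 40.00 = 0.2797 g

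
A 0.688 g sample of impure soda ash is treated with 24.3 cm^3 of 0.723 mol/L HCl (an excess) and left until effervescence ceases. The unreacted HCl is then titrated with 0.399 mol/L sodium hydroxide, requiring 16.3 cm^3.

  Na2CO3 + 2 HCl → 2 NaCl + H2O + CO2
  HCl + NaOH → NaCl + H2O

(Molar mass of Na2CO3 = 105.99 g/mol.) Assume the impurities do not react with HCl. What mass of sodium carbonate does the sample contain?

n(HCl) added = 0.0243 × 0.723 = 0.0176 mol
n(NaOH) used in back-titration = 0.0163 × 0.399 = 6.50 × 10^-3 mol
n(HCl) left over = 6.50 × 10^-3 mol (1:1 ratio)
n(HCl) consumed by analyte = 0.0176 − 6.50 × 10^-3 = 0.0111 mol
From the 1:2 ratio, n(Na2CO3) = 1/2 × 0.0111 = 5.53 × 10^-3 mol
mass of Na2CO3 = 5.53 × 10^-3 × 105.99 = 0.586 g

0.586 g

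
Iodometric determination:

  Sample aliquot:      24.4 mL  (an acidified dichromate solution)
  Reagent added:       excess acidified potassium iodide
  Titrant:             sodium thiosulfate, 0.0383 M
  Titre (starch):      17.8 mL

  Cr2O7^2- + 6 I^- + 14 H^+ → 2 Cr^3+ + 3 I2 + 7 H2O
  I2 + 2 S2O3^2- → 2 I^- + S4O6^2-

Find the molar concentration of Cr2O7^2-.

0.00466 M

n(S2O3^2-) = 0.0178 × 0.0383 = 6.82 × 10^-4 mol
n(I2) = n(S2O3^2-)/2 = 3.41 × 10^-4 mol
From the 1:3 ratio, n(Cr2O7^2-) in the aliquot = 1/3 × 3.41 × 10^-4 = 1.14 × 10^-4 mol
[Cr2O7^2-] = 1.14 × 10^-4 / 0.0244 = 0.00466 mol/L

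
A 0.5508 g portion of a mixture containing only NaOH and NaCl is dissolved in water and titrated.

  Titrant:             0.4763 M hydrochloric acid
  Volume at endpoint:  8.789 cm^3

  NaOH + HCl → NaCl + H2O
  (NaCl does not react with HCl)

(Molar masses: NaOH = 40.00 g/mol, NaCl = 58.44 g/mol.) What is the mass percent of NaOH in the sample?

30.40 %

n(HCl) = 0.008789 × 0.4763 = 4.186 × 10^-3 mol
Let x = n(NaOH), y = n(NaCl).
Titrant: 1x = 4.186 × 10^-3;  mass: 40.00x + 58.44y = 0.5508
Solving, x = 4.186 × 10^-3 mol, y = 6.560 × 10^-3 mol
mass of NaOH = 4.186 × 10^-3 × 40.00 = 0.1674 g
% NaOH = 0.1674 / 0.5508 × 100 = 30.40 %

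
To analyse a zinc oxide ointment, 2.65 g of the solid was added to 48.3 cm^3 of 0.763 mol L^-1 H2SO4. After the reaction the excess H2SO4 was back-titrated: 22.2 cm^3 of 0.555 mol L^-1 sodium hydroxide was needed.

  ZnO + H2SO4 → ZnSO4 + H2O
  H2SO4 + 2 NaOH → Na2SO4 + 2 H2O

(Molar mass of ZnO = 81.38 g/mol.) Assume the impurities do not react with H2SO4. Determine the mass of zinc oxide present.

n(H2SO4) added = 0.0483 × 0.763 = 0.0369 mol
n(NaOH) used in back-titration = 0.0222 × 0.555 = 0.0123 mol
From the 1:2 ratio, n(H2SO4) left over = 1/2 × 0.0123 = 6.16 × 10^-3 mol
n(H2SO4) consumed by analyte = 0.0369 − 6.16 × 10^-3 = 0.0307 mol
n(ZnO) = 0.0307 mol (1:1 ratio)
mass of ZnO = 0.0307 × 81.38 = 2.50 g

2.50 g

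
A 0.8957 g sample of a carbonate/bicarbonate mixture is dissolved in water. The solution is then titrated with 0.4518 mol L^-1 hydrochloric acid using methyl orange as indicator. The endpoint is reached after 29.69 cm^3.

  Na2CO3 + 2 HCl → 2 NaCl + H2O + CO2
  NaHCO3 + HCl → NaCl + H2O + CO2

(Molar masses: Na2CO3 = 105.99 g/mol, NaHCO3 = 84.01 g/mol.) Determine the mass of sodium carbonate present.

n(HCl) = 0.02969 × 0.4518 = 0.01341 mol
Let x = n(Na2CO3), y = n(NaHCO3).
Titrant: 2x + 1y = 0.01341;  mass: 105.99x + 84.01y = 0.8957
Solving, x = 3.727 × 10^-3 mol, y = 5.959 × 10^-3 mol
mass of Na2CO3 = 3.727 × 10^-3 × 105.99 = 0.3951 g

0.3951 g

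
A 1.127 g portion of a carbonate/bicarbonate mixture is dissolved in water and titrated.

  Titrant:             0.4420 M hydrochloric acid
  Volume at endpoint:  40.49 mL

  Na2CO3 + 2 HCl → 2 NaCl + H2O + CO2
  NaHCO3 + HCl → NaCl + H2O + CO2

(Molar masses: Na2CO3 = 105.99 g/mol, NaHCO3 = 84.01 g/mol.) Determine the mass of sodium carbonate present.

n(HCl) = 0.04049 × 0.4420 = 0.01790 mol
Let x = n(Na2CO3), y = n(NaHCO3).
Titrant: 2x + 1y = 0.01790;  mass: 105.99x + 84.01y = 1.127
Solving, x = 6.070 × 10^-3 mol, y = 5.758 × 10^-3 mol
mass of Na2CO3 = 6.070 × 10^-3 × 105.99 = 0.6433 g

0.6433 g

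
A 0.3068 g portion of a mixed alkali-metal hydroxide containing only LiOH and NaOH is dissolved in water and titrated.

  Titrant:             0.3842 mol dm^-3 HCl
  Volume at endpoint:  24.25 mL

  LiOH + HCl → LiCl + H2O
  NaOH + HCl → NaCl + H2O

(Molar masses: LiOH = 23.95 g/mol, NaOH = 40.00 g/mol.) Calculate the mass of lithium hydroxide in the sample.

n(HCl) = 0.02425 × 0.3842 = 9.317 × 10^-3 mol
Let x = n(LiOH), y = n(NaOH).
Titrant: 1x + 1y = 9.317 × 10^-3;  mass: 23.95x + 40.00y = 0.3068
Solving, x = 4.104 × 10^-3 mol, y = 5.213 × 10^-3 mol
mass of LiOH = 4.104 × 10^-3 × 23.95 = 0.09830 g

0.09830 g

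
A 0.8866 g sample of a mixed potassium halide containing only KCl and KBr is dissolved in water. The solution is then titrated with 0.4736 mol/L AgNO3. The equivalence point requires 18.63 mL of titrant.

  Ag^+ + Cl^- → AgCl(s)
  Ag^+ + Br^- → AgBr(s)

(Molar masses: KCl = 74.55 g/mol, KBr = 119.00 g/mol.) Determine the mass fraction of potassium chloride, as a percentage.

30.90 %

n(AgNO3) = 0.01863 × 0.4736 = 8.823 × 10^-3 mol
Let x = n(KCl), y = n(KBr).
Titrant: 1x + 1y = 8.823 × 10^-3;  mass: 74.55x + 119.00y = 0.8866
Solving, x = 3.675 × 10^-3 mol, y = 5.148 × 10^-3 mol
mass of KCl = 3.675 × 10^-3 × 74.55 = 0.2740 g
% KCl = 0.2740 / 0.8866 × 100 = 30.90 %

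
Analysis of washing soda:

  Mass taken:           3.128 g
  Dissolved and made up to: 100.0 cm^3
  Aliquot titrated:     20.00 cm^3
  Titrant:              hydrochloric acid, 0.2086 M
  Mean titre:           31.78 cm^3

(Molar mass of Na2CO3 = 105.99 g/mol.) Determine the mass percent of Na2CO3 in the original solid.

56.16 %

Na2CO3 + 2 HCl → 2 NaCl + H2O + CO2
n(HCl) per titration = 0.03178 × 0.2086 = 6.629 × 10^-3 mol
From the 1:2 ratio, n(Na2CO3) in each aliquot = 1/2 × 6.629 × 10^-3 = 3.315 × 10^-3 mol
n(Na2CO3) in the whole flask = 3.315 × 10^-3 × 100.0/20.00 = 0.01657 mol
mass of Na2CO3 = 0.01657 × 105.99 = 1.757 g
% Na2CO3 = 1.757 / 3.128 × 100 = 56.16 %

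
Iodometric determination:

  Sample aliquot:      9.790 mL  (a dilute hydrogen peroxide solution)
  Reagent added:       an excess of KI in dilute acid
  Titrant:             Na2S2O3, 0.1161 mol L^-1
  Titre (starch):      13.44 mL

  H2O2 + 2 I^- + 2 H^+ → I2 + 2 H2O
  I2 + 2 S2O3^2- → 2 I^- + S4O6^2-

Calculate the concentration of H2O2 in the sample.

n(S2O3^2-) = 0.01344 × 0.1161 = 1.560 × 10^-3 mol
n(I2) = n(S2O3^2-)/2 = 7.802 × 10^-4 mol
n(H2O2) in the aliquot = 7.802 × 10^-4 mol (1:1 ratio)
[H2O2] = 7.802 × 10^-4 / 0.009790 = 0.07969 mol/L

0.07969 mol/L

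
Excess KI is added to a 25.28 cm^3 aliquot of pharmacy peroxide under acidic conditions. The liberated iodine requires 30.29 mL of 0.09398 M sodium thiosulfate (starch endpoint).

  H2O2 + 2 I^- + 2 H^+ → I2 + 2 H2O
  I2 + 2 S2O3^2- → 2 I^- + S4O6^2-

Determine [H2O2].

n(S2O3^2-) = 0.03029 × 0.09398 = 2.847 × 10^-3 mol
n(I2) = n(S2O3^2-)/2 = 1.423 × 10^-3 mol
n(H2O2) in the aliquot = 1.423 × 10^-3 mol (1:1 ratio)
[H2O2] = 1.423 × 10^-3 / 0.02528 = 0.05630 mol/L

0.05630 M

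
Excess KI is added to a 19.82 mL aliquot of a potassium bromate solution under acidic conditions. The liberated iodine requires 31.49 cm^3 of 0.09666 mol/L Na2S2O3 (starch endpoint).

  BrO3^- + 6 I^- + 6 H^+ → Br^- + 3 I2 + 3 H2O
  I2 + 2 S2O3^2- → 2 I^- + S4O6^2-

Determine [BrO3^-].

0.02560 mol/L

n(S2O3^2-) = 0.03149 × 0.09666 = 3.044 × 10^-3 mol
n(I2) = n(S2O3^2-)/2 = 1.522 × 10^-3 mol
From the 1:3 ratio, n(BrO3^-) in the aliquot = 1/3 × 1.522 × 10^-3 = 5.073 × 10^-4 mol
[BrO3^-] = 5.073 × 10^-4 / 0.01982 = 0.02560 mol/L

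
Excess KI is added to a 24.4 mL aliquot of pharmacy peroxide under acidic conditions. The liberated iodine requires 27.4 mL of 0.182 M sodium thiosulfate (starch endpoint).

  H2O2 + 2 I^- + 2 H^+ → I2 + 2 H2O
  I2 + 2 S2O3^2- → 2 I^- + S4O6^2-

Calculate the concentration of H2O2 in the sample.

0.102 M

n(S2O3^2-) = 0.0274 × 0.182 = 4.99 × 10^-3 mol
n(I2) = n(S2O3^2-)/2 = 2.49 × 10^-3 mol
n(H2O2) in the aliquot = 2.49 × 10^-3 mol (1:1 ratio)
[H2O2] = 2.49 × 10^-3 / 0.0244 = 0.102 mol/L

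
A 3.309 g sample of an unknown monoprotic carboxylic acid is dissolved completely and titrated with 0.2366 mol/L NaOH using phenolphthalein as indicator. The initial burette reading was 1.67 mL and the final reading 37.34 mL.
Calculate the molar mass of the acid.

n(NaOH) = 0.03567 L × 0.2366 mol/L = 8.440 × 10^-3 mol
n(HA) = 8.440 × 10^-3 mol (1:1 ratio)
M = m / n = 3.309 g / 8.440 × 10^-3 mol = 392.1 g/mol

392.1 g/mol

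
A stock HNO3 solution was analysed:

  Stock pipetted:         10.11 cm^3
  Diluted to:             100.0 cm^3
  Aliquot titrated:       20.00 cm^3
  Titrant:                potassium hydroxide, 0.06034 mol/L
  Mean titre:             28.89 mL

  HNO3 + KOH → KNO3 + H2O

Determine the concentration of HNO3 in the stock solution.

n(KOH) = 0.02889 × 0.06034 = 1.743 × 10^-3 mol
n(HNO3) in the aliquot = 1.743 × 10^-3 mol (1:1 ratio)
[HNO3]_dilute = 1.743 × 10^-3 / 0.02000 = 0.08716 mol/L
Dilution factor = 100.0 / 10.11 = 9.891
[HNO3]_stock = 0.08716 × 9.891 = 0.8621 mol/L

0.8621 mol/L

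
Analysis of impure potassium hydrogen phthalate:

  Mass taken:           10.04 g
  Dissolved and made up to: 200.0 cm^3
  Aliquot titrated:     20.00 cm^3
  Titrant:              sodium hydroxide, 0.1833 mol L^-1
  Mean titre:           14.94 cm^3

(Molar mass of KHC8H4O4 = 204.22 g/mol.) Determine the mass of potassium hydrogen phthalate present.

KHC8H4O4 + NaOH → KNaC8H4O4 + H2O
n(NaOH) per titration = 0.01494 × 0.1833 = 2.739 × 10^-3 mol
n(KHC8H4O4) in each aliquot = 2.739 × 10^-3 mol (1:1 ratio)
n(KHC8H4O4) in the whole flask = 2.739 × 10^-3 × 200.0/20.00 = 0.02739 mol
mass of KHC8H4O4 = 0.02739 × 204.22 = 5.593 g

5.593 g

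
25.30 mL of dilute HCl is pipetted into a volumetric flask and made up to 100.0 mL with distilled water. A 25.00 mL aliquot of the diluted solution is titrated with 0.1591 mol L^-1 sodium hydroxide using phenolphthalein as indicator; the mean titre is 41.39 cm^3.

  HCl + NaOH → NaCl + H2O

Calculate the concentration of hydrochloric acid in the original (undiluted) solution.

1.041 mol/L

n(NaOH) = 0.04139 × 0.1591 = 6.585 × 10^-3 mol
n(HCl) in the aliquot = 6.585 × 10^-3 mol (1:1 ratio)
[HCl]_dilute = 6.585 × 10^-3 / 0.02500 = 0.2634 mol/L
Dilution factor = 100.0 / 25.30 = 3.953
[HCl]_stock = 0.2634 × 3.953 = 1.041 mol/L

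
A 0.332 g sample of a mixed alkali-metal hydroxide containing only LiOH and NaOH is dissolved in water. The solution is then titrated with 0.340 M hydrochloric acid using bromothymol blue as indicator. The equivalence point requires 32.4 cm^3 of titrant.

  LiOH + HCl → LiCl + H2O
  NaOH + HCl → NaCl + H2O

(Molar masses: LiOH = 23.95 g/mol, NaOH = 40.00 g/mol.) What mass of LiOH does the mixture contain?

n(HCl) = 0.0324 × 0.340 = 0.0110 mol
Let x = n(LiOH), y = n(NaOH).
Titrant: 1x + 1y = 0.0110;  mass: 23.95x + 40.00y = 0.332
Solving, x = 6.77 × 10^-3 mol, y = 4.25 × 10^-3 mol
mass of LiOH = 6.77 × 10^-3 × 23.95 = 0.162 g

0.162 g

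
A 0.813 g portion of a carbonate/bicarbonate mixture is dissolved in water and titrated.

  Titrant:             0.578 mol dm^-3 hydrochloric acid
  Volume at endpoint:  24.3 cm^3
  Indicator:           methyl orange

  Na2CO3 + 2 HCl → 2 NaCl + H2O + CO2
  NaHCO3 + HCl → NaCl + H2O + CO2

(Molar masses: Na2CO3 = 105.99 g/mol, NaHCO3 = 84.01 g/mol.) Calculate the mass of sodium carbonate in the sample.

0.627 g

n(HCl) = 0.0243 × 0.578 = 0.0140 mol
Let x = n(Na2CO3), y = n(NaHCO3).
Titrant: 2x + 1y = 0.0140;  mass: 105.99x + 84.01y = 0.813
Solving, x = 5.92 × 10^-3 mol, y = 2.21 × 10^-3 mol
mass of Na2CO3 = 5.92 × 10^-3 × 105.99 = 0.627 g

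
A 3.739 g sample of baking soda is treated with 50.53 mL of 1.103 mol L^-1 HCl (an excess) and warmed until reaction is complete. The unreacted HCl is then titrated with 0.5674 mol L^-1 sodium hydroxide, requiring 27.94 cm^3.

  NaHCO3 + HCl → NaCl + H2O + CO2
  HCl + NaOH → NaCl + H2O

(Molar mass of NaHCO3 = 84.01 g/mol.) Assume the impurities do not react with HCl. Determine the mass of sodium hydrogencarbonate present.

n(HCl) added = 0.05053 × 1.103 = 0.05573 mol
n(NaOH) used in back-titration = 0.02794 × 0.5674 = 0.01585 mol
n(HCl) left over = 0.01585 mol (1:1 ratio)
n(HCl) consumed by analyte = 0.05573 − 0.01585 = 0.03988 mol
n(NaHCO3) = 0.03988 mol (1:1 ratio)
mass of NaHCO3 = 0.03988 × 84.01 = 3.350 g

3.350 g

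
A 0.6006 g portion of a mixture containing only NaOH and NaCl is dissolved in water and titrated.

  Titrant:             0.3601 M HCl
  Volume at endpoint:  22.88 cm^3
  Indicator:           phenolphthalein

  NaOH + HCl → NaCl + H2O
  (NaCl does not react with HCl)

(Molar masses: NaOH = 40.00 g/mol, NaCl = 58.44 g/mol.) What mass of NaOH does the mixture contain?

0.3296 g

n(HCl) = 0.02288 × 0.3601 = 8.239 × 10^-3 mol
Let x = n(NaOH), y = n(NaCl).
Titrant: 1x = 8.239 × 10^-3;  mass: 40.00x + 58.44y = 0.6006
Solving, x = 8.239 × 10^-3 mol, y = 4.638 × 10^-3 mol
mass of NaOH = 8.239 × 10^-3 × 40.00 = 0.3296 g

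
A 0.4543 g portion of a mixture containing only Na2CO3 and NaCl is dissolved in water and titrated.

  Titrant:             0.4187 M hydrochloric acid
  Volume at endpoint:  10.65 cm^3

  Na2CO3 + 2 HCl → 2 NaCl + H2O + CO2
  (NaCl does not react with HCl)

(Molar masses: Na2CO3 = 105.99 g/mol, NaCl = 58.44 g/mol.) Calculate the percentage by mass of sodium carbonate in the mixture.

52.02 %

n(HCl) = 0.01065 × 0.4187 = 4.459 × 10^-3 mol
Let x = n(Na2CO3), y = n(NaCl).
Titrant: 2x = 4.459 × 10^-3;  mass: 105.99x + 58.44y = 0.4543
Solving, x = 2.230 × 10^-3 mol, y = 3.730 × 10^-3 mol
mass of Na2CO3 = 2.230 × 10^-3 × 105.99 = 0.2363 g
% Na2CO3 = 0.2363 / 0.4543 × 100 = 52.02 %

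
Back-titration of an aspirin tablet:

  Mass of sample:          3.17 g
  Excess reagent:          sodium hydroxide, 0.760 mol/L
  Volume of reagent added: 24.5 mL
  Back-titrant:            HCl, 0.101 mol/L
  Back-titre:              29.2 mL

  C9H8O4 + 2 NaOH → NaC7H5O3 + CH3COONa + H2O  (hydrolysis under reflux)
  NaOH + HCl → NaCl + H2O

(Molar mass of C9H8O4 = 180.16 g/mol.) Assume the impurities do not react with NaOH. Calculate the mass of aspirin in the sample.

1.41 g

n(NaOH) added = 0.0245 × 0.760 = 0.0186 mol
n(HCl) used in back-titration = 0.0292 × 0.101 = 2.95 × 10^-3 mol
n(NaOH) left over = 2.95 × 10^-3 mol (1:1 ratio)
n(NaOH) consumed by analyte = 0.0186 − 2.95 × 10^-3 = 0.0157 mol
From the 1:2 ratio, n(C9H8O4) = 1/2 × 0.0157 = 7.84 × 10^-3 mol
mass of C9H8O4 = 7.84 × 10^-3 × 180.16 = 1.41 g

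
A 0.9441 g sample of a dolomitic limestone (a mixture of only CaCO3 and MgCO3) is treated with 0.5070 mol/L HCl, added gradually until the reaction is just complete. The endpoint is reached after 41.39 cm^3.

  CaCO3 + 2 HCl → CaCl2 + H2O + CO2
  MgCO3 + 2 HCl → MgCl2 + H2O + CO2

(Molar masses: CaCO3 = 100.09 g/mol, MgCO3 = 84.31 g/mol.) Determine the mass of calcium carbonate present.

n(HCl) = 0.04139 × 0.5070 = 0.02098 mol
Let x = n(CaCO3), y = n(MgCO3).
Titrant: 2x + 2y = 0.02098;  mass: 100.09x + 84.31y = 0.9441
Solving, x = 3.770 × 10^-3 mol, y = 6.722 × 10^-3 mol
mass of CaCO3 = 3.770 × 10^-3 × 100.09 = 0.3773 g

0.3773 g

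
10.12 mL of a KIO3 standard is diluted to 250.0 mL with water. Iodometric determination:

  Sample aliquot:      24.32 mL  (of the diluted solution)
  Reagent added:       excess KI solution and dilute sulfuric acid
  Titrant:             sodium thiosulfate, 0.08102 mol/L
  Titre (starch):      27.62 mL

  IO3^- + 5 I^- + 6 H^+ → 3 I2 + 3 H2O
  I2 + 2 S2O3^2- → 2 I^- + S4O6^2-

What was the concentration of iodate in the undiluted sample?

n(S2O3^2-) = 0.02762 × 0.08102 = 2.238 × 10^-3 mol
n(I2) = n(S2O3^2-)/2 = 1.119 × 10^-3 mol
From the 1:3 ratio, n(IO3^-) in the aliquot = 1/3 × 1.119 × 10^-3 = 3.730 × 10^-4 mol
[IO3^-]_dilute = 3.730 × 10^-4 / 0.02432 = 0.01534 mol/L
[IO3^-]_original = 0.01534 × 250.0/10.12 = 0.3788 mol/L

0.3788 mol/L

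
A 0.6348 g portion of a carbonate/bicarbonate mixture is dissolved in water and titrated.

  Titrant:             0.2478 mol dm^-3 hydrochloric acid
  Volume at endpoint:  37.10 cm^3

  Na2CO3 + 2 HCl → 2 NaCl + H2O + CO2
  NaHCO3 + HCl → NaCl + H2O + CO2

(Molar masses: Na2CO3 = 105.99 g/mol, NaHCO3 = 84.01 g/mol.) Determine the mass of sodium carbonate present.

n(HCl) = 0.03710 × 0.2478 = 9.193 × 10^-3 mol
Let x = n(Na2CO3), y = n(NaHCO3).
Titrant: 2x + 1y = 9.193 × 10^-3;  mass: 105.99x + 84.01y = 0.6348
Solving, x = 2.217 × 10^-3 mol, y = 4.759 × 10^-3 mol
mass of Na2CO3 = 2.217 × 10^-3 × 105.99 = 0.2350 g

0.2350 g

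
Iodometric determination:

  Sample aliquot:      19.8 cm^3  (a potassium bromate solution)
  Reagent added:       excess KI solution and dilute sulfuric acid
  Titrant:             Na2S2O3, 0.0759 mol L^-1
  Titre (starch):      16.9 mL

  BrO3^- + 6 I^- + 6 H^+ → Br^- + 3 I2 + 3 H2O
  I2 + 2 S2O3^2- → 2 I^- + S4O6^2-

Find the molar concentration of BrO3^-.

n(S2O3^2-) = 0.0169 × 0.0759 = 1.28 × 10^-3 mol
n(I2) = n(S2O3^2-)/2 = 6.41 × 10^-4 mol
From the 1:3 ratio, n(BrO3^-) in the aliquot = 1/3 × 6.41 × 10^-4 = 2.14 × 10^-4 mol
[BrO3^-] = 2.14 × 10^-4 / 0.0198 = 0.0108 mol/L

0.0108 mol/L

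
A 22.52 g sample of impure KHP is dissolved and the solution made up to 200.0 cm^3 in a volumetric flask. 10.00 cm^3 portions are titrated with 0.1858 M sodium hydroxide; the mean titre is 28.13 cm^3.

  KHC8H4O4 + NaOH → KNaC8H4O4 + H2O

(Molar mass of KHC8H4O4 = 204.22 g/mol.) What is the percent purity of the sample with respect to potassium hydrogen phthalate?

94.79 %

n(NaOH) per titration = 0.02813 × 0.1858 = 5.227 × 10^-3 mol
n(KHC8H4O4) in each aliquot = 5.227 × 10^-3 mol (1:1 ratio)
n(KHC8H4O4) in the whole flask = 5.227 × 10^-3 × 200.0/10.00 = 0.1045 mol
mass of KHC8H4O4 = 0.1045 × 204.22 = 21.35 g
% KHC8H4O4 = 21.35 / 22.52 × 100 = 94.79 %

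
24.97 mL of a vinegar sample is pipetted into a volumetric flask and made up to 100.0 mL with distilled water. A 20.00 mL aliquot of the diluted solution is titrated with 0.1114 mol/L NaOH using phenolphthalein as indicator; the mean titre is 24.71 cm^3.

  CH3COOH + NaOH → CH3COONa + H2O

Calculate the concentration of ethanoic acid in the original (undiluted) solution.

0.5512 mol/L

n(NaOH) = 0.02471 × 0.1114 = 2.753 × 10^-3 mol
n(CH3COOH) in the aliquot = 2.753 × 10^-3 mol (1:1 ratio)
[CH3COOH]_dilute = 2.753 × 10^-3 / 0.02000 = 0.1376 mol/L
Dilution factor = 100.0 / 24.97 = 4.005
[CH3COOH]_stock = 0.1376 × 4.005 = 0.5512 mol/L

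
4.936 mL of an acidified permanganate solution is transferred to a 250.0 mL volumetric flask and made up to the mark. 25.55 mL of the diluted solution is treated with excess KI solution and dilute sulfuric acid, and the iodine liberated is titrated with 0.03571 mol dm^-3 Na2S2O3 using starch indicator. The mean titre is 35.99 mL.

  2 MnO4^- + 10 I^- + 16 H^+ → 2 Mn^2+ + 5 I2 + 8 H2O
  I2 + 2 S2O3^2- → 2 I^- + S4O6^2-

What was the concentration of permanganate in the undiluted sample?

n(S2O3^2-) = 0.03599 × 0.03571 = 1.285 × 10^-3 mol
n(I2) = n(S2O3^2-)/2 = 6.426 × 10^-4 mol
From the 2:5 ratio, n(MnO4^-) in the aliquot = 2/5 × 6.426 × 10^-4 = 2.570 × 10^-4 mol
[MnO4^-]_dilute = 2.570 × 10^-4 / 0.02555 = 0.01006 mol/L
[MnO4^-]_original = 0.01006 × 250.0/4.936 = 0.5095 mol/L

0.5095 mol/L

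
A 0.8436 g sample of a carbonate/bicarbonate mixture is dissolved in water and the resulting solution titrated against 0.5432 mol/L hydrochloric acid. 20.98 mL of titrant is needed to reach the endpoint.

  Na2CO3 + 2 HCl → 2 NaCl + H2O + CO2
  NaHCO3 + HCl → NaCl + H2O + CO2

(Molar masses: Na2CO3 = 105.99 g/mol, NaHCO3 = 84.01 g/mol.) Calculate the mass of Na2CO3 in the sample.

0.1945 g

n(HCl) = 0.02098 × 0.5432 = 0.01140 mol
Let x = n(Na2CO3), y = n(NaHCO3).
Titrant: 2x + 1y = 0.01140;  mass: 105.99x + 84.01y = 0.8436
Solving, x = 1.835 × 10^-3 mol, y = 7.727 × 10^-3 mol
mass of Na2CO3 = 1.835 × 10^-3 × 105.99 = 0.1945 g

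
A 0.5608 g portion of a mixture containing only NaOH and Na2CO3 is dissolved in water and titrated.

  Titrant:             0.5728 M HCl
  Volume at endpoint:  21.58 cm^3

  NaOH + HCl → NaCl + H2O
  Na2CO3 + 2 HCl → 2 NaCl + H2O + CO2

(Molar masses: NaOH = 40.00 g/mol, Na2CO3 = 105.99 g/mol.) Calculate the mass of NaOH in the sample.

n(HCl) = 0.02158 × 0.5728 = 0.01236 mol
Let x = n(NaOH), y = n(Na2CO3).
Titrant: 1x + 2y = 0.01236;  mass: 40.00x + 105.99y = 0.5608
Solving, x = 7.255 × 10^-3 mol, y = 2.553 × 10^-3 mol
mass of NaOH = 7.255 × 10^-3 × 40.00 = 0.2902 g

0.2902 g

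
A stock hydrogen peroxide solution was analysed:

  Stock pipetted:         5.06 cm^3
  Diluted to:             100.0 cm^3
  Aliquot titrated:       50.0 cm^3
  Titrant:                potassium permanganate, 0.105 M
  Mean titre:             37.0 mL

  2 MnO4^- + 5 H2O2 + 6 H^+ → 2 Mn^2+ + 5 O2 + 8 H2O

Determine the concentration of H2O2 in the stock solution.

3.84 M

n(KMnO4) = 0.0370 × 0.105 = 3.88 × 10^-3 mol
From the 5:2 ratio, n(H2O2) in the aliquot = 5/2 × 3.88 × 10^-3 = 9.71 × 10^-3 mol
[H2O2]_dilute = 9.71 × 10^-3 / 0.0500 = 0.194 mol/L
Dilution factor = 100.0 / 5.06 = 19.76
[H2O2]_stock = 0.194 × 19.76 = 3.84 mol/L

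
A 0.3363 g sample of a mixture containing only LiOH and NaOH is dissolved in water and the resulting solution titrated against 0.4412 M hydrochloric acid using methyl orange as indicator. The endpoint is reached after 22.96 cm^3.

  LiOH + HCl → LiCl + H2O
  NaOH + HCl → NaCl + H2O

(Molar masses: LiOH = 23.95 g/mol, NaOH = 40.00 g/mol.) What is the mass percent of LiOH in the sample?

30.57 %

n(HCl) = 0.02296 × 0.4412 = 0.01013 mol
Let x = n(LiOH), y = n(NaOH).
Titrant: 1x + 1y = 0.01013;  mass: 23.95x + 40.00y = 0.3363
Solving, x = 4.293 × 10^-3 mol, y = 5.837 × 10^-3 mol
mass of LiOH = 4.293 × 10^-3 × 23.95 = 0.1028 g
% LiOH = 0.1028 / 0.3363 × 100 = 30.57 %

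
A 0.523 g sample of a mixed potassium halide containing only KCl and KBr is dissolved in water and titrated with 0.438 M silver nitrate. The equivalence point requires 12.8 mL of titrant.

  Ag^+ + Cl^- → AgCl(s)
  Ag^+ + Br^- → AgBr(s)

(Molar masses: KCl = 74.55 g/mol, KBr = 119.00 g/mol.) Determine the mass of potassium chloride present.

0.242 g

n(AgNO3) = 0.0128 × 0.438 = 5.61 × 10^-3 mol
Let x = n(KCl), y = n(KBr).
Titrant: 1x + 1y = 5.61 × 10^-3;  mass: 74.55x + 119.00y = 0.523
Solving, x = 3.24 × 10^-3 mol, y = 2.36 × 10^-3 mol
mass of KCl = 3.24 × 10^-3 × 74.55 = 0.242 g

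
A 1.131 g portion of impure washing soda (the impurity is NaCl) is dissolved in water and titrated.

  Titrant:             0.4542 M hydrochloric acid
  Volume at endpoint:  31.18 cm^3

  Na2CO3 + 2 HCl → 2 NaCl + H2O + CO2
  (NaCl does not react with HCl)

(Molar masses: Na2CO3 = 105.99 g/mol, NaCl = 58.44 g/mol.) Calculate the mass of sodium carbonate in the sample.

0.7505 g

n(HCl) = 0.03118 × 0.4542 = 0.01416 mol
Let x = n(Na2CO3), y = n(NaCl).
Titrant: 2x = 0.01416;  mass: 105.99x + 58.44y = 1.131
Solving, x = 7.081 × 10^-3 mol, y = 6.511 × 10^-3 mol
mass of Na2CO3 = 7.081 × 10^-3 × 105.99 = 0.7505 g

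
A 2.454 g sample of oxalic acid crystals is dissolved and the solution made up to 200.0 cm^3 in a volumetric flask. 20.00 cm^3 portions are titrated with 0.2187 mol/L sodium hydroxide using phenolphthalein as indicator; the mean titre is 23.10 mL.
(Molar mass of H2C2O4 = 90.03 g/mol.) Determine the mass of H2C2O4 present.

2.274 g

H2C2O4 + 2 NaOH → Na2C2O4 + 2 H2O
n(NaOH) per titration = 0.02310 × 0.2187 = 5.052 × 10^-3 mol
From the 1:2 ratio, n(H2C2O4) in each aliquot = 1/2 × 5.052 × 10^-3 = 2.526 × 10^-3 mol
n(H2C2O4) in the whole flask = 2.526 × 10^-3 × 200.0/20.00 = 0.02526 mol
mass of H2C2O4 = 0.02526 × 90.03 = 2.274 g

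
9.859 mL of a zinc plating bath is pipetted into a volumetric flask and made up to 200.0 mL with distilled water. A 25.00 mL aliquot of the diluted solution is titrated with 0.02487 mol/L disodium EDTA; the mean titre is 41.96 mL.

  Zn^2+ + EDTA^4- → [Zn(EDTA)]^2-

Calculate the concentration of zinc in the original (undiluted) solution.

n(EDTA) = 0.04196 × 0.02487 = 1.044 × 10^-3 mol
n(Zn2+) in the aliquot = 1.044 × 10^-3 mol (1:1 ratio)
[Zn2+]_dilute = 1.044 × 10^-3 / 0.02500 = 0.04174 mol/L
Dilution factor = 200.0 / 9.859 = 20.29
[Zn2+]_stock = 0.04174 × 20.29 = 0.8468 mol/L

0.8468 mol/L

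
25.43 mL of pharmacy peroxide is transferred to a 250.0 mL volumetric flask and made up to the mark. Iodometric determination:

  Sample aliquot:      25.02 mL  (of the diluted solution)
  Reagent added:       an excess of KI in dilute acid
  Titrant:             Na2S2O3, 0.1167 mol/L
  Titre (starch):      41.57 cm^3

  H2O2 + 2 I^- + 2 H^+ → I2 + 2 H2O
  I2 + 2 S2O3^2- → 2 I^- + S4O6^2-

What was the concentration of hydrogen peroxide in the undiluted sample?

n(S2O3^2-) = 0.04157 × 0.1167 = 4.851 × 10^-3 mol
n(I2) = n(S2O3^2-)/2 = 2.426 × 10^-3 mol
n(H2O2) in the aliquot = 2.426 × 10^-3 mol (1:1 ratio)
[H2O2]_dilute = 2.426 × 10^-3 / 0.02502 = 0.09695 mol/L
[H2O2]_original = 0.09695 × 250.0/25.43 = 0.9531 mol/L

0.9531 mol/L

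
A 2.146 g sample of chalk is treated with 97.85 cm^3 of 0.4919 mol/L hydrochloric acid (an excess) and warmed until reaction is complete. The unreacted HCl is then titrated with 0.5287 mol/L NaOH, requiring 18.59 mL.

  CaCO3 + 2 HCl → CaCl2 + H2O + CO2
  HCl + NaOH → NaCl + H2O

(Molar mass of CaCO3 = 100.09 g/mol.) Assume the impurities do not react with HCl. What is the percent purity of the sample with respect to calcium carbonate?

89.33 %

n(HCl) added = 0.09785 × 0.4919 = 0.04813 mol
n(NaOH) used in back-titration = 0.01859 × 0.5287 = 9.829 × 10^-3 mol
n(HCl) left over = 9.829 × 10^-3 mol (1:1 ratio)
n(HCl) consumed by analyte = 0.04813 − 9.829 × 10^-3 = 0.03830 mol
From the 1:2 ratio, n(CaCO3) = 1/2 × 0.03830 = 0.01915 mol
mass of CaCO3 = 0.01915 × 100.09 = 1.917 g
% CaCO3 = 1.917 / 2.146 × 100 = 89.33 %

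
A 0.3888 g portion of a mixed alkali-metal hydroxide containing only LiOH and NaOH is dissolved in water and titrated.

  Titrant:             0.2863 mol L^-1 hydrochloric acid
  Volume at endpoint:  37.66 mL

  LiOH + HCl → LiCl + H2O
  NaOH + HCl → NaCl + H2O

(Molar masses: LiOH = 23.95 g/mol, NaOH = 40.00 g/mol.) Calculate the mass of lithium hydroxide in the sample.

0.06339 g

n(HCl) = 0.03766 × 0.2863 = 0.01078 mol
Let x = n(LiOH), y = n(NaOH).
Titrant: 1x + 1y = 0.01078;  mass: 23.95x + 40.00y = 0.3888
Solving, x = 2.647 × 10^-3 mol, y = 8.135 × 10^-3 mol
mass of LiOH = 2.647 × 10^-3 × 23.95 = 0.06339 g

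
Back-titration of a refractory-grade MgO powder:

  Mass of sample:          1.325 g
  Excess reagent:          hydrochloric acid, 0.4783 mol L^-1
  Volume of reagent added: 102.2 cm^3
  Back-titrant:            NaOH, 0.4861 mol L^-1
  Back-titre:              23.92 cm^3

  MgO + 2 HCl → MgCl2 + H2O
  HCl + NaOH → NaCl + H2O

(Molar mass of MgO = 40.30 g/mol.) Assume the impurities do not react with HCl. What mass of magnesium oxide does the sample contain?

n(HCl) added = 0.1022 × 0.4783 = 0.04888 mol
n(NaOH) used in back-titration = 0.02392 × 0.4861 = 0.01163 mol
n(HCl) left over = 0.01163 mol (1:1 ratio)
n(HCl) consumed by analyte = 0.04888 − 0.01163 = 0.03725 mol
From the 1:2 ratio, n(MgO) = 1/2 × 0.03725 = 0.01863 mol
mass of MgO = 0.01863 × 40.30 = 0.7507 g

0.7507 g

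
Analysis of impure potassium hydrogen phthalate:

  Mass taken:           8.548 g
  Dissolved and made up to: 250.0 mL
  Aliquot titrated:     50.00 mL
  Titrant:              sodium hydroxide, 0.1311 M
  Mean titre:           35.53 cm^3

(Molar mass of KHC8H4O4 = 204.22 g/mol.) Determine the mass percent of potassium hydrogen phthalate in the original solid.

KHC8H4O4 + NaOH → KNaC8H4O4 + H2O
n(NaOH) per titration = 0.03553 × 0.1311 = 4.658 × 10^-3 mol
n(KHC8H4O4) in each aliquot = 4.658 × 10^-3 mol (1:1 ratio)
n(KHC8H4O4) in the whole flask = 4.658 × 10^-3 × 250.0/50.00 = 0.02329 mol
mass of KHC8H4O4 = 0.02329 × 204.22 = 4.756 g
% KHC8H4O4 = 4.756 / 8.548 × 100 = 55.64 %

55.64 %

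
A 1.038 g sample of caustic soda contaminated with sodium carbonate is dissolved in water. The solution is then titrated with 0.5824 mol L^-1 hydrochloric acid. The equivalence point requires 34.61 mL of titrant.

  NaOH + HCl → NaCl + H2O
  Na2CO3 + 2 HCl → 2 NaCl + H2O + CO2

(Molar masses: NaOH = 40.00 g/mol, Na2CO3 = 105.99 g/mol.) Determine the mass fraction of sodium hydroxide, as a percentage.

8.959 %

n(HCl) = 0.03461 × 0.5824 = 0.02016 mol
Let x = n(NaOH), y = n(Na2CO3).
Titrant: 1x + 2y = 0.02016;  mass: 40.00x + 105.99y = 1.038
Solving, x = 2.325 × 10^-3 mol, y = 8.916 × 10^-3 mol
mass of NaOH = 2.325 × 10^-3 × 40.00 = 0.09300 g
% NaOH = 0.09300 / 1.038 × 100 = 8.959 %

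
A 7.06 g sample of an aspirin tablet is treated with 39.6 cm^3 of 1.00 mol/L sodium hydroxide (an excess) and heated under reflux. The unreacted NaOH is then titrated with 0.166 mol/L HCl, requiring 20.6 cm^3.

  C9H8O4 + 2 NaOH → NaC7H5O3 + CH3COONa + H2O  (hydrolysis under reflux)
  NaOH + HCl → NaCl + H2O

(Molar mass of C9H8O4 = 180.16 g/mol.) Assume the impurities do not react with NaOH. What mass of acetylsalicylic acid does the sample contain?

3.26 g

n(NaOH) added = 0.0396 × 1.00 = 0.0396 mol
n(HCl) used in back-titration = 0.0206 × 0.166 = 3.42 × 10^-3 mol
n(NaOH) left over = 3.42 × 10^-3 mol (1:1 ratio)
n(NaOH) consumed by analyte = 0.0396 − 3.42 × 10^-3 = 0.0362 mol
From the 1:2 ratio, n(C9H8O4) = 1/2 × 0.0362 = 0.0181 mol
mass of C9H8O4 = 0.0181 × 180.16 = 3.26 g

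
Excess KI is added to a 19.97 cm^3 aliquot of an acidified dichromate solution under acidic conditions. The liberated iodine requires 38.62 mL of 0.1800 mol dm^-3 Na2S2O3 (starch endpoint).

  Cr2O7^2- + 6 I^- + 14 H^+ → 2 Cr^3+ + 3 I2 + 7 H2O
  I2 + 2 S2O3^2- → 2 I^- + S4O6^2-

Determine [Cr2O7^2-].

n(S2O3^2-) = 0.03862 × 0.1800 = 6.952 × 10^-3 mol
n(I2) = n(S2O3^2-)/2 = 3.476 × 10^-3 mol
From the 1:3 ratio, n(Cr2O7^2-) in the aliquot = 1/3 × 3.476 × 10^-3 = 1.159 × 10^-3 mol
[Cr2O7^2-] = 1.159 × 10^-3 / 0.01997 = 0.05802 mol/L

0.05802 mol/L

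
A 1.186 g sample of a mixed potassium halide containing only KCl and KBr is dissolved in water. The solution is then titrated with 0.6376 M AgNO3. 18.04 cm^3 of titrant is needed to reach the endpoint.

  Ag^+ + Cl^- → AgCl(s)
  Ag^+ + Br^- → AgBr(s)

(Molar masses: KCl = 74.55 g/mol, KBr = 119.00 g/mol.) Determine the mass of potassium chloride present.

n(AgNO3) = 0.01804 × 0.6376 = 0.01150 mol
Let x = n(KCl), y = n(KBr).
Titrant: 1x + 1y = 0.01150;  mass: 74.55x + 119.00y = 1.186
Solving, x = 4.112 × 10^-3 mol, y = 7.390 × 10^-3 mol
mass of KCl = 4.112 × 10^-3 × 74.55 = 0.3065 g

0.3065 g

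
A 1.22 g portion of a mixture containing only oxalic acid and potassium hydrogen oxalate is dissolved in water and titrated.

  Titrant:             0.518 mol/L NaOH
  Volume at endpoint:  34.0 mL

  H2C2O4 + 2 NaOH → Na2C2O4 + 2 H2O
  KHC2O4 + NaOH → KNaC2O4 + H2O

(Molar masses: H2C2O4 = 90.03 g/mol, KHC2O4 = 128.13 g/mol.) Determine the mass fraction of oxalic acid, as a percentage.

46.0 %

n(NaOH) = 0.0340 × 0.518 = 0.0176 mol
Let x = n(H2C2O4), y = n(KHC2O4).
Titrant: 2x + 1y = 0.0176;  mass: 90.03x + 128.13y = 1.22
Solving, x = 6.24 × 10^-3 mol, y = 5.14 × 10^-3 mol
mass of H2C2O4 = 6.24 × 10^-3 × 90.03 = 0.561 g
% H2C2O4 = 0.561 / 1.22 × 100 = 46.0 %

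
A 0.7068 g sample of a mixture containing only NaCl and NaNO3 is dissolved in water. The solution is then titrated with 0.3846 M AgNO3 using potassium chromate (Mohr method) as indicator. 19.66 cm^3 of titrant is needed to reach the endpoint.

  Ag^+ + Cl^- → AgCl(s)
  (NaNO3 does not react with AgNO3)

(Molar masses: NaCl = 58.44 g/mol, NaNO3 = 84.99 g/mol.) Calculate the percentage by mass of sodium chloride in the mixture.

n(AgNO3) = 0.01966 × 0.3846 = 7.561 × 10^-3 mol
Let x = n(NaCl), y = n(NaNO3).
Titrant: 1x = 7.561 × 10^-3;  mass: 58.44x + 84.99y = 0.7068
Solving, x = 7.561 × 10^-3 mol, y = 3.117 × 10^-3 mol
mass of NaCl = 7.561 × 10^-3 × 58.44 = 0.4419 g
% NaCl = 0.4419 / 0.7068 × 100 = 62.52 %

62.52 %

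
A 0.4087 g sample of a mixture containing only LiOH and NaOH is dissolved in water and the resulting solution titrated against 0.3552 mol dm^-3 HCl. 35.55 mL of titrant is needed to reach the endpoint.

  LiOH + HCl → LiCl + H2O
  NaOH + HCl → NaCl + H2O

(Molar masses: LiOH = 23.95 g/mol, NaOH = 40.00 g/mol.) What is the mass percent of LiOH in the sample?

n(HCl) = 0.03555 × 0.3552 = 0.01263 mol
Let x = n(LiOH), y = n(NaOH).
Titrant: 1x + 1y = 0.01263;  mass: 23.95x + 40.00y = 0.4087
Solving, x = 6.006 × 10^-3 mol, y = 6.621 × 10^-3 mol
mass of LiOH = 6.006 × 10^-3 × 23.95 = 0.1438 g
% LiOH = 0.1438 / 0.4087 × 100 = 35.19 %

35.19 %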